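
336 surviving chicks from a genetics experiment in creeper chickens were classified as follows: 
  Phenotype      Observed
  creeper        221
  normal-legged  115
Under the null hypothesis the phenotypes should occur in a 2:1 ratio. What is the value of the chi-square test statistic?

Under the 2:1 hypothesis (Σ ratio = 3, N = 336):
  creeper: 336 × 2/3 = 224
  normal-legged: 336 × 1/3 = 112
χ² = Σ (O − E)² / E
  creeper: (221 − 224)² / 224 = 0.0402
  normal-legged: (115 − 112)² / 112 = 0.0804
χ² = 0.0402 + 0.0804 = 0.1206 ≈ 0.121

0.121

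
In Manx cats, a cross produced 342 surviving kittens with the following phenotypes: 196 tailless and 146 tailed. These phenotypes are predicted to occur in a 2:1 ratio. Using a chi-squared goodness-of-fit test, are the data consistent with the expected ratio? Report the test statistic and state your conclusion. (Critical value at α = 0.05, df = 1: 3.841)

Expected counts for N = 342 under a 2:1 ratio (total parts = 3):
  tailless: 342 × 2/3 = 228
  tailed: 342 × 1/3 = 114
χ² = Σ (O − E)² / E
  tailless: (196 − 228)² / 228 = 4.4912
  tailed: (146 − 114)² / 114 = 8.9825
χ² = 4.4912 + 8.9825 = 13.4737 ≈ 13.474
Degrees of freedom = 2 − 1 = 1; critical value at α = 0.05 is 3.841.
Since 13.474 > 3.841, we reject the null hypothesis — the data do not fit the 2:1 ratio.

13.474; not consistent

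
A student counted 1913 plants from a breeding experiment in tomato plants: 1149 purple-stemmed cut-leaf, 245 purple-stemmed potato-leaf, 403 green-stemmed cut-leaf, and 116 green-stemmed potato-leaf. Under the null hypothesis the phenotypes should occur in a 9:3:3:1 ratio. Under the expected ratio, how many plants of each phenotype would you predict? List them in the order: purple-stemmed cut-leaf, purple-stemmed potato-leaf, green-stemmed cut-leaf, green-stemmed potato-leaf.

Expected counts for N = 1913 under a 9:3:3:1 ratio (total parts = 16):
  purple-stemmed cut-leaf: 1913 × 9/16 = 1076.0625
  purple-stemmed potato-leaf: 1913 × 3/16 = 358.6875
  green-stemmed cut-leaf: 1913 × 3/16 = 358.6875
  green-stemmed potato-leaf: 1913 × 1/16 = 119.5625

1076.0625, 358.6875, 358.6875, 119.5625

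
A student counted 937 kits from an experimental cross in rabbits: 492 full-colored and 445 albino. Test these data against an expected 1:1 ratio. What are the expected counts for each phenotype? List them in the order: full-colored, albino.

Expected counts for N = 937 under a 1:1 ratio (total parts = 2):
  full-colored: 937 × 1/2 = 468.5
  albino: 937 × 1/2 = 468.5

468.5, 468.5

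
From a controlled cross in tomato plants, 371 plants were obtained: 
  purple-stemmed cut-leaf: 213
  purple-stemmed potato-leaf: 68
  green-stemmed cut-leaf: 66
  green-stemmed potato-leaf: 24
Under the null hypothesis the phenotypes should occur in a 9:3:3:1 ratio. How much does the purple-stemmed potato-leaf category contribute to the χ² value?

The 9:3:3:1 ratio has 16 parts, so with N = 371 the expected counts are:
  purple-stemmed cut-leaf: 371 × 9/16 = 208.6875
  purple-stemmed potato-leaf: 371 × 3/16 = 69.5625
  green-stemmed cut-leaf: 371 × 3/16 = 69.5625
  green-stemmed potato-leaf: 371 × 1/16 = 23.1875
Contribution of purple-stemmed potato-leaf: (68 − 69.5625)² / 69.5625 = 0.0351

0.035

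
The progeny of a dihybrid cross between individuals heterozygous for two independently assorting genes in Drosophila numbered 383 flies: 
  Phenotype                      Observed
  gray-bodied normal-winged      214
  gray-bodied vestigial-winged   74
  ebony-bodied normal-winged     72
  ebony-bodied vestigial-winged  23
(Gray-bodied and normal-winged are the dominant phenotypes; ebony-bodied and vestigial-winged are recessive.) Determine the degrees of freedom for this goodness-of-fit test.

3

A dihybrid F₂ with independent assortment and complete dominance at both loci gives a 9:3:3:1 phenotypic ratio.
A goodness-of-fit test with 4 phenotype classes has df = 4 − 1 = 3.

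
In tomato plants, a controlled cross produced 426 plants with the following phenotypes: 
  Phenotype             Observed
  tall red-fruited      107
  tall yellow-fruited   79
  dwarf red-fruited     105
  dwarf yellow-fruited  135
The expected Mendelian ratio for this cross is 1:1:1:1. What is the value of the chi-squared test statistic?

14.751

Under the 1:1:1:1 hypothesis (Σ ratio = 4, N = 426):
  tall red-fruited: 426 × 1/4 = 106.5
  tall yellow-fruited: 426 × 1/4 = 106.5
  dwarf red-fruited: 426 × 1/4 = 106.5
  dwarf yellow-fruited: 426 × 1/4 = 106.5
χ² = Σ (O − E)² / E
  tall red-fruited: (107 − 106.5)² / 106.5 = 0.0023
  tall yellow-fruited: (79 − 106.5)² / 106.5 = 7.1009
  dwarf red-fruited: (105 − 106.5)² / 106.5 = 0.0211
  dwarf yellow-fruited: (135 − 106.5)² / 106.5 = 7.6268
χ² = 0.0023 + 7.1009 + 0.0211 + 7.6268 = 14.7511 ≈ 14.751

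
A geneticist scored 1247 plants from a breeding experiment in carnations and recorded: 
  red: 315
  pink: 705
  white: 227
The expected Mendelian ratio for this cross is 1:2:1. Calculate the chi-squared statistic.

33.727

Expected counts for N = 1247 under a 1:2:1 ratio (total parts = 4):
  red: 1247 × 1/4 = 311.75
  pink: 1247 × 2/4 = 623.5
  white: 1247 × 1/4 = 311.75
χ² = Σ (O − E)² / E
  red: (315 − 311.75)² / 311.75 = 0.0339
  pink: (705 − 623.5)² / 623.5 = 10.6532
  white: (227 − 311.75)² / 311.75 = 23.0395
χ² = 0.0339 + 10.6532 + 23.0395 = 33.7266 ≈ 33.727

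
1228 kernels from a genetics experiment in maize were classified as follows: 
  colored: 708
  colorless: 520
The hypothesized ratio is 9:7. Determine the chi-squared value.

Total ratio parts = 16. Expected numbers out of 1228:
  colored: 1228 × 9/16 = 690.75
  colorless: 1228 × 7/16 = 537.25
χ² = Σ (O − E)² / E
  colored: (708 − 690.75)² / 690.75 = 0.4308
  colorless: (520 − 537.25)² / 537.25 = 0.5539
χ² = 0.4308 + 0.5539 = 0.9847 ≈ 0.985

0.985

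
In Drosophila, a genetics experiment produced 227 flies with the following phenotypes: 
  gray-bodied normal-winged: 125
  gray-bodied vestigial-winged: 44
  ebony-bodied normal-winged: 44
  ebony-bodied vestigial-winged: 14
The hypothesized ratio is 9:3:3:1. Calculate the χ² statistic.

0.156

The 9:3:3:1 ratio has 16 parts, so with N = 227 the expected counts are:
  gray-bodied normal-winged: 227 × 9/16 = 127.6875
  gray-bodied vestigial-winged: 227 × 3/16 = 42.5625
  ebony-bodied normal-winged: 227 × 3/16 = 42.5625
  ebony-bodied vestigial-winged: 227 × 1/16 = 14.1875
χ² = Σ (O − E)² / E
  gray-bodied normal-winged: (125 − 127.6875)² / 127.6875 = 0.0566
  gray-bodied vestigial-winged: (44 − 42.5625)² / 42.5625 = 0.0485
  ebony-bodied normal-winged: (44 − 42.5625)² / 42.5625 = 0.0485
  ebony-bodied vestigial-winged: (14 − 14.1875)² / 14.1875 = 0.0025
χ² = 0.0566 + 0.0485 + 0.0485 + 0.0025 = 0.1561 ≈ 0.156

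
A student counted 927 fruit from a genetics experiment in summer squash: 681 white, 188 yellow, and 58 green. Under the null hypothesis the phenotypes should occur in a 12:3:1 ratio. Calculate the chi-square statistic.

1.450

Under the 12:3:1 hypothesis (Σ ratio = 16, N = 927):
  white: 927 × 12/16 = 695.25
  yellow: 927 × 3/16 = 173.8125
  green: 927 × 1/16 = 57.9375
χ² = Σ (O − E)² / E
  white: (681 − 695.25)² / 695.25 = 0.2921
  yellow: (188 − 173.8125)² / 173.8125 = 1.1581
  green: (58 − 57.9375)² / 57.9375 = 0.0001
χ² = 0.2921 + 1.1581 + 0.0001 = 1.4503 ≈ 1.450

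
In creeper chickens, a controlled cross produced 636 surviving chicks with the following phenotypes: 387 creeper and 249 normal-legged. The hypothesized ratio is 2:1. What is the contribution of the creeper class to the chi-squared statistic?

3.229

Under the 2:1 hypothesis (Σ ratio = 3, N = 636):
  creeper: 636 × 2/3 = 424
  normal-legged: 636 × 1/3 = 212
Contribution of creeper: (387 − 424)² / 424 = 3.2288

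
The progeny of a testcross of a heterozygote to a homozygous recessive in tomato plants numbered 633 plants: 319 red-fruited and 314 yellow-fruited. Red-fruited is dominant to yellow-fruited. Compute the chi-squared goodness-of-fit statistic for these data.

0.039

A testcross of a heterozygote (Aa × aa) gives a 1:1 phenotypic ratio.
Under the 1:1 hypothesis (Σ ratio = 2, N = 633):
  red-fruited: 633 × 1/2 = 316.5
  yellow-fruited: 633 × 1/2 = 316.5
χ² = Σ (O − E)² / E
  red-fruited: (319 − 316.5)² / 316.5 = 0.0197
  yellow-fruited: (314 − 316.5)² / 316.5 = 0.0197
χ² = 0.0197 + 0.0197 = 0.0394 ≈ 0.039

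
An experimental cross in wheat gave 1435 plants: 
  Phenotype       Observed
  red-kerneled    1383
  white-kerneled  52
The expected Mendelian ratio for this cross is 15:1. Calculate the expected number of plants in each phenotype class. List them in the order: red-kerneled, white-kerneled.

1345.3125, 89.6875

Expected counts for N = 1435 under a 15:1 ratio (total parts = 16):
  red-kerneled: 1435 × 15/16 = 1345.3125
  white-kerneled: 1435 × 1/16 = 89.6875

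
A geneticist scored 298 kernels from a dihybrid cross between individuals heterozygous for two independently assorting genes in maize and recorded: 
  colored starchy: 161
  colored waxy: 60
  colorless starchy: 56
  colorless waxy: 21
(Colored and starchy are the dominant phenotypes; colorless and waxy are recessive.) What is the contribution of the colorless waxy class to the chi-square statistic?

A dihybrid F₂ with independent assortment and complete dominance at both loci gives a 9:3:3:1 phenotypic ratio.
The 9:3:3:1 ratio has 16 parts, so with N = 298 the expected counts are:
  colored starchy: 298 × 9/16 = 167.625
  colored waxy: 298 × 3/16 = 55.875
  colorless starchy: 298 × 3/16 = 55.875
  colorless waxy: 298 × 1/16 = 18.625
Contribution of colorless waxy: (21 − 18.625)² / 18.625 = 0.3029

0.303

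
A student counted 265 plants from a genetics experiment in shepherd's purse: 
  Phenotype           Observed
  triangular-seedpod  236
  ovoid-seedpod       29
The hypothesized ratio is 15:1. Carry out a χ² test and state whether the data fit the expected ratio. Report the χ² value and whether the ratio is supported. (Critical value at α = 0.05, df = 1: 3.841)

Expected counts for N = 265 under a 15:1 ratio (total parts = 16):
  triangular-seedpod: 265 × 15/16 = 248.4375
  ovoid-seedpod: 265 × 1/16 = 16.5625
χ² = Σ (O − E)² / E
  triangular-seedpod: (236 − 248.4375)² / 248.4375 = 0.6227
  ovoid-seedpod: (29 − 16.5625)² / 16.5625 = 9.3399
χ² = 0.6227 + 9.3399 = 9.9626 ≈ 9.963
Degrees of freedom = 2 − 1 = 1; critical value at α = 0.05 is 3.841.
Since 9.963 > 3.841, we reject the null hypothesis — the data do not fit the 15:1 ratio.

9.963; not consistent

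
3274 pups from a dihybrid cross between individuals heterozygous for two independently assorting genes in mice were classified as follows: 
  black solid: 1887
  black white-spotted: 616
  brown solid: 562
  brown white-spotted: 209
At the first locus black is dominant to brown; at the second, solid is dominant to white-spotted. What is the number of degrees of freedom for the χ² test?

3

A dihybrid F₂ with independent assortment and complete dominance at both loci gives a 9:3:3:1 phenotypic ratio.
A goodness-of-fit test with 4 phenotype classes has df = 4 − 1 = 3.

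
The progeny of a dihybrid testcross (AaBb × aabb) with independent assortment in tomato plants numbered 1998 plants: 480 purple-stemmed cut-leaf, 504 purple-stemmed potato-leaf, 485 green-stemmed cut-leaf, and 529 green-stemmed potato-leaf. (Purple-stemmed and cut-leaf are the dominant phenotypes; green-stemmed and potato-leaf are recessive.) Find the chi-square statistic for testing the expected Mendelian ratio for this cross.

2.965

A dihybrid testcross with independent assortment gives a 1:1:1:1 ratio.
Under the 1:1:1:1 hypothesis (Σ ratio = 4, N = 1998):
  purple-stemmed cut-leaf: 1998 × 1/4 = 499.5
  purple-stemmed potato-leaf: 1998 × 1/4 = 499.5
  green-stemmed cut-leaf: 1998 × 1/4 = 499.5
  green-stemmed potato-leaf: 1998 × 1/4 = 499.5
χ² = Σ (O − E)² / E
  purple-stemmed cut-leaf: (480 − 499.5)² / 499.5 = 0.7613
  purple-stemmed potato-leaf: (504 − 499.5)² / 499.5 = 0.0405
  green-stemmed cut-leaf: (485 − 499.5)² / 499.5 = 0.4209
  green-stemmed potato-leaf: (529 − 499.5)² / 499.5 = 1.7422
χ² = 0.7613 + 0.0405 + 0.4209 + 1.7422 = 2.9649 ≈ 2.965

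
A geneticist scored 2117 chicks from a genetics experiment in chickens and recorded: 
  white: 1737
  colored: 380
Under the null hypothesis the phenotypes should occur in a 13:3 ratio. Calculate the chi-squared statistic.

The 13:3 ratio has 16 parts, so with N = 2117 the expected counts are:
  white: 2117 × 13/16 = 1720.0625
  colored: 2117 × 3/16 = 396.9375
χ² = Σ (O − E)² / E
  white: (1737 − 1720.0625)² / 1720.0625 = 0.1668
  colored: (380 − 396.9375)² / 396.9375 = 0.7227
χ² = 0.1668 + 0.7227 = 0.8895 ≈ 0.890

0.890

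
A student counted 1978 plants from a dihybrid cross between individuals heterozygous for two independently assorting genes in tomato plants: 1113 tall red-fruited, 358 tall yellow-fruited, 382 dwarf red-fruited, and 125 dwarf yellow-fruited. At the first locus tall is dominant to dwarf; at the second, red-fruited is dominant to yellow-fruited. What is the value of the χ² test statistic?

A dihybrid F₂ with independent assortment and complete dominance at both loci gives a 9:3:3:1 phenotypic ratio.
Total ratio parts = 16. Expected numbers out of 1978:
  tall red-fruited: 1978 × 9/16 = 1112.625
  tall yellow-fruited: 1978 × 3/16 = 370.875
  dwarf red-fruited: 1978 × 3/16 = 370.875
  dwarf yellow-fruited: 1978 × 1/16 = 123.625
χ² = Σ (O − E)² / E
  tall red-fruited: (1113 − 1112.625)² / 1112.625 = 0.0001
  tall yellow-fruited: (358 − 370.875)² / 370.875 = 0.4470
  dwarf red-fruited: (382 − 370.875)² / 370.875 = 0.3337
  dwarf yellow-fruited: (125 − 123.625)² / 123.625 = 0.0153
χ² = 0.0001 + 0.4470 + 0.3337 + 0.0153 = 0.7961 ≈ 0.796

0.796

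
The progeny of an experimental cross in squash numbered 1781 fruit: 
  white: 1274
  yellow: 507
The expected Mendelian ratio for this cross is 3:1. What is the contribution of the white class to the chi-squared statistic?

Expected counts for N = 1781 under a 3:1 ratio (total parts = 4):
  white: 1781 × 3/4 = 1335.75
  yellow: 1781 × 1/4 = 445.25
Contribution of white: (1274 − 1335.75)² / 1335.75 = 2.8546

2.855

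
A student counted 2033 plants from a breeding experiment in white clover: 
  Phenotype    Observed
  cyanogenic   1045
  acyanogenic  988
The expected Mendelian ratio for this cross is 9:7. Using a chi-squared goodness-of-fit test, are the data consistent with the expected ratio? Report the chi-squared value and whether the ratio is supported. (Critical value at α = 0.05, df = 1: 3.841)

Total ratio parts = 16. Expected numbers out of 2033:
  cyanogenic: 2033 × 9/16 = 1143.5625
  acyanogenic: 2033 × 7/16 = 889.4375
χ² = Σ (O − E)² / E
  cyanogenic: (1045 − 1143.5625)² / 1143.5625 = 8.4950
  acyanogenic: (988 − 889.4375)² / 889.4375 = 10.9221
χ² = 8.4950 + 10.9221 = 19.4171 ≈ 19.417
Degrees of freedom = 2 − 1 = 1; critical value at α = 0.05 is 3.841.
Since 19.417 > 3.841, we reject the null hypothesis — the data do not fit the 9:7 ratio.

19.417; not consistent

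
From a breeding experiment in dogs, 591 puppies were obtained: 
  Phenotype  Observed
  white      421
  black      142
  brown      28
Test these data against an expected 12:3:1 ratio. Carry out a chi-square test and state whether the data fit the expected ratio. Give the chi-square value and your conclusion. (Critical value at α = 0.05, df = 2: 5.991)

12.057; not consistent

Total ratio parts = 16. Expected numbers out of 591:
  white: 591 × 12/16 = 443.25
  black: 591 × 3/16 = 110.8125
  brown: 591 × 1/16 = 36.9375
χ² = Σ (O − E)² / E
  white: (421 − 443.25)² / 443.25 = 1.1169
  black: (142 − 110.8125)² / 110.8125 = 8.7775
  brown: (28 − 36.9375)² / 36.9375 = 2.1625
χ² = 1.1169 + 8.7775 + 2.1625 = 12.0569 ≈ 12.057
Degrees of freedom = 3 − 1 = 2; critical value at α = 0.05 is 5.991.
Since 12.057 > 5.991, we reject the null hypothesis — the data do not fit the 12:3:1 ratio.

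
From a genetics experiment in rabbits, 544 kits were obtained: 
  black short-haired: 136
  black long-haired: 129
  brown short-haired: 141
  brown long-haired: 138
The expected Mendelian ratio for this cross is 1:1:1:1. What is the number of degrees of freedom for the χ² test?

3

A goodness-of-fit test with 4 phenotype classes has df = 4 − 1 = 3.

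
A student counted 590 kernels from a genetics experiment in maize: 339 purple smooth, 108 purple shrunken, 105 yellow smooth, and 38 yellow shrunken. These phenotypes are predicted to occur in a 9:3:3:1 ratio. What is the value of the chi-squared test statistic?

0.536

Expected counts for N = 590 under a 9:3:3:1 ratio (total parts = 16):
  purple smooth: 590 × 9/16 = 331.875
  purple shrunken: 590 × 3/16 = 110.625
  yellow smooth: 590 × 3/16 = 110.625
  yellow shrunken: 590 × 1/16 = 36.875
χ² = Σ (O − E)² / E
  purple smooth: (339 − 331.875)² / 331.875 = 0.1530
  purple shrunken: (108 − 110.625)² / 110.625 = 0.0623
  yellow smooth: (105 − 110.625)² / 110.625 = 0.2860
  yellow shrunken: (38 − 36.875)² / 36.875 = 0.0343
χ² = 0.1530 + 0.0623 + 0.2860 + 0.0343 = 0.5356 ≈ 0.536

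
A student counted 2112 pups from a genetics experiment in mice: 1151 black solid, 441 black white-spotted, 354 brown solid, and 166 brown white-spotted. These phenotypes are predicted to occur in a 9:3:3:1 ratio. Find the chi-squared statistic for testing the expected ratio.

19.478

Total ratio parts = 16. Expected numbers out of 2112:
  black solid: 2112 × 9/16 = 1188
  black white-spotted: 2112 × 3/16 = 396
  brown solid: 2112 × 3/16 = 396
  brown white-spotted: 2112 × 1/16 = 132
χ² = Σ (O − E)² / E
  black solid: (1151 − 1188)² / 1188 = 1.1524
  black white-spotted: (441 − 396)² / 396 = 5.1136
  brown solid: (354 − 396)² / 396 = 4.4545
  brown white-spotted: (166 − 132)² / 132 = 8.7576
χ² = 1.1524 + 5.1136 + 4.4545 + 8.7576 = 19.4781 ≈ 19.478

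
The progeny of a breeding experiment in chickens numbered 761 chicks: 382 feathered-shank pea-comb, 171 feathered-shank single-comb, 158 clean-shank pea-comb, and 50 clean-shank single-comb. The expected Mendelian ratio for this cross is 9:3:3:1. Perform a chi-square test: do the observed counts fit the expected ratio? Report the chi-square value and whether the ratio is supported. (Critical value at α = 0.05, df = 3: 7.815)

12.343; not consistent

Under the 9:3:3:1 hypothesis (Σ ratio = 16, N = 761):
  feathered-shank pea-comb: 761 × 9/16 = 428.0625
  feathered-shank single-comb: 761 × 3/16 = 142.6875
  clean-shank pea-comb: 761 × 3/16 = 142.6875
  clean-shank single-comb: 761 × 1/16 = 47.5625
χ² = Σ (O − E)² / E
  feathered-shank pea-comb: (382 − 428.0625)² / 428.0625 = 4.9566
  feathered-shank single-comb: (171 − 142.6875)² / 142.6875 = 5.6179
  clean-shank pea-comb: (158 − 142.6875)² / 142.6875 = 1.6433
  clean-shank single-comb: (50 − 47.5625)² / 47.5625 = 0.1249
χ² = 4.9566 + 5.6179 + 1.6433 + 0.1249 = 12.3427 ≈ 12.343
Degrees of freedom = 4 − 1 = 3; critical value at α = 0.05 is 7.815.
Since 12.343 > 7.815, we reject the null hypothesis — the data do not fit the 9:3:3:1 ratio.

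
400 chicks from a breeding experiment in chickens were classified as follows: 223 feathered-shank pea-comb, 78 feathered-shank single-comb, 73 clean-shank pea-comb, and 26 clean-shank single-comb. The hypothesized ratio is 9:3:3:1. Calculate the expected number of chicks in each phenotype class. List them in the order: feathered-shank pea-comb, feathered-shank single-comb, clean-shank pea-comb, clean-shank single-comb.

The 9:3:3:1 ratio has 16 parts, so with N = 400 the expected counts are:
  feathered-shank pea-comb: 400 × 9/16 = 225
  feathered-shank single-comb: 400 × 3/16 = 75
  clean-shank pea-comb: 400 × 3/16 = 75
  clean-shank single-comb: 400 × 1/16 = 25

225, 75, 75, 25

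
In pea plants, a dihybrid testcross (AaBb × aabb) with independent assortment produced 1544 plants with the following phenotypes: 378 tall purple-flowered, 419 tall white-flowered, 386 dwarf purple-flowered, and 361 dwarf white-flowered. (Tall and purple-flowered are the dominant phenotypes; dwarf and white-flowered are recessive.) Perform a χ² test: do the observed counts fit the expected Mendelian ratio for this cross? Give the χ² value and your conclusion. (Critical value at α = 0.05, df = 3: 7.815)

4.606; consistent

A dihybrid testcross with independent assortment gives a 1:1:1:1 ratio.
The 1:1:1:1 ratio has 4 parts, so with N = 1544 the expected counts are:
  tall purple-flowered: 1544 × 1/4 = 386
  tall white-flowered: 1544 × 1/4 = 386
  dwarf purple-flowered: 1544 × 1/4 = 386
  dwarf white-flowered: 1544 × 1/4 = 386
χ² = Σ (O − E)² / E
  tall purple-flowered: (378 − 386)² / 386 = 0.1658
  tall white-flowered: (419 − 386)² / 386 = 2.8212
  dwarf purple-flowered: (386 − 386)² / 386 = 0.0000
  dwarf white-flowered: (361 − 386)² / 386 = 1.6192
χ² = 0.1658 + 2.8212 + 0.0000 + 1.6192 = 4.6062 ≈ 4.606
Degrees of freedom = 4 − 1 = 3; critical value at α = 0.05 is 7.815.
Since 4.606 < 7.815, we fail to reject the null hypothesis — the data are consistent with the 1:1:1:1 ratio.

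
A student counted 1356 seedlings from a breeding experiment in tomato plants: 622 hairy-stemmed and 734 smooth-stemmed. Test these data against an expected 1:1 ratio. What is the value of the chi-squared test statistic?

The 1:1 ratio has 2 parts, so with N = 1356 the expected counts are:
  hairy-stemmed: 1356 × 1/2 = 678
  smooth-stemmed: 1356 × 1/2 = 678
χ² = Σ (O − E)² / E
  hairy-stemmed: (622 − 678)² / 678 = 4.6254
  smooth-stemmed: (734 − 678)² / 678 = 4.6254
χ² = 4.6254 + 4.6254 = 9.2508 ≈ 9.251

9.251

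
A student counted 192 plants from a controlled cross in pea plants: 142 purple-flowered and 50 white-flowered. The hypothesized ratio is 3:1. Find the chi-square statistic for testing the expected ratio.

0.111

Under the 3:1 hypothesis (Σ ratio = 4, N = 192):
  purple-flowered: 192 × 3/4 = 144
  white-flowered: 192 × 1/4 = 48
χ² = Σ (O − E)² / E
  purple-flowered: (142 − 144)² / 144 = 0.0278
  white-flowered: (50 − 48)² / 48 = 0.0833
χ² = 0.0278 + 0.0833 = 0.1111 ≈ 0.111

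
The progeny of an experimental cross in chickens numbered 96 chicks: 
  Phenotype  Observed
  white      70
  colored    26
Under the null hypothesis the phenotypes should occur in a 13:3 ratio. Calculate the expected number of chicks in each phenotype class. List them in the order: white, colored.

The 13:3 ratio has 16 parts, so with N = 96 the expected counts are:
  white: 96 × 13/16 = 78
  colored: 96 × 3/16 = 18

78, 18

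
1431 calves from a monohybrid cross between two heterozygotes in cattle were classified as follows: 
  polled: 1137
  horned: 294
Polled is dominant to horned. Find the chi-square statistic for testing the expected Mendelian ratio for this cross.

15.147

For a monohybrid cross between heterozygotes with complete dominance, the expected phenotypic ratio is 3:1.
Under the 3:1 hypothesis (Σ ratio = 4, N = 1431):
  polled: 1431 × 3/4 = 1073.25
  horned: 1431 × 1/4 = 357.75
χ² = Σ (O − E)² / E
  polled: (1137 − 1073.25)² / 1073.25 = 3.7867
  horned: (294 − 357.75)² / 357.75 = 11.3601
χ² = 3.7867 + 11.3601 = 15.1468 ≈ 15.147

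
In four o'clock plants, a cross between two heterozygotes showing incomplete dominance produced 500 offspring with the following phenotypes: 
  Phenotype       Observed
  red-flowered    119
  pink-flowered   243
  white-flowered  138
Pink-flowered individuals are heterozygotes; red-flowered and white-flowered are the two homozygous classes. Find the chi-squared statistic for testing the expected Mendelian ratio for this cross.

With incomplete dominance, a heterozygote × heterozygote cross gives a 1:2:1 phenotypic ratio.
Total ratio parts = 4. Expected numbers out of 500:
  red-flowered: 500 × 1/4 = 125
  pink-flowered: 500 × 2/4 = 250
  white-flowered: 500 × 1/4 = 125
χ² = Σ (O − E)² / E
  red-flowered: (119 − 125)² / 125 = 0.2880
  pink-flowered: (243 − 250)² / 250 = 0.1960
  white-flowered: (138 − 125)² / 125 = 1.3520
χ² = 0.2880 + 0.1960 + 1.3520 = 1.836

1.836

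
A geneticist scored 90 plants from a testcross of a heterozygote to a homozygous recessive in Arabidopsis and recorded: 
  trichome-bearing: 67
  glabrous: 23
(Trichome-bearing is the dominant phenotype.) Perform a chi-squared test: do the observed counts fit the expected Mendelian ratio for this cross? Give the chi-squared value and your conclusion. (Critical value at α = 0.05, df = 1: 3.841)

21.511; not consistent

A testcross of a heterozygote (Aa × aa) gives a 1:1 phenotypic ratio.
Under the 1:1 hypothesis (Σ ratio = 2, N = 90):
  trichome-bearing: 90 × 1/2 = 45
  glabrous: 90 × 1/2 = 45
χ² = Σ (O − E)² / E
  trichome-bearing: (67 − 45)² / 45 = 10.7556
  glabrous: (23 − 45)² / 45 = 10.7556
χ² = 10.7556 + 10.7556 = 21.5112 ≈ 21.511
Degrees of freedom = 2 − 1 = 1; critical value at α = 0.05 is 3.841.
Since 21.511 > 3.841, we reject the null hypothesis — the data do not fit the 1:1 ratio.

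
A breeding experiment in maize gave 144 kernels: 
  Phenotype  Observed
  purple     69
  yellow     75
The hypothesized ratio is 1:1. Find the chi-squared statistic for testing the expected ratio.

0.250

Under the 1:1 hypothesis (Σ ratio = 2, N = 144):
  purple: 144 × 1/2 = 72
  yellow: 144 × 1/2 = 72
χ² = Σ (O − E)² / E
  purple: (69 − 72)² / 72 = 0.1250
  yellow: (75 − 72)² / 72 = 0.1250
χ² = 0.1250 + 0.1250 = 0.250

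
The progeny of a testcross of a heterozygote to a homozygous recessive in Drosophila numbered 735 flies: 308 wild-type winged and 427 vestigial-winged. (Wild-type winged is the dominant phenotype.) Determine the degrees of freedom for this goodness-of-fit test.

A testcross of a heterozygote (Aa × aa) gives a 1:1 phenotypic ratio.
A goodness-of-fit test with 2 phenotype classes has df = 2 − 1 = 1.

1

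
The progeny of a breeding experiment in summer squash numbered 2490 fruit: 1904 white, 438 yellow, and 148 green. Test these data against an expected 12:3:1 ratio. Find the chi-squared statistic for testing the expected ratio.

Under the 12:3:1 hypothesis (Σ ratio = 16, N = 2490):
  white: 2490 × 12/16 = 1867.5
  yellow: 2490 × 3/16 = 466.875
  green: 2490 × 1/16 = 155.625
χ² = Σ (O − E)² / E
  white: (1904 − 1867.5)² / 1867.5 = 0.7134
  yellow: (438 − 466.875)² / 466.875 = 1.7858
  green: (148 − 155.625)² / 155.625 = 0.3736
χ² = 0.7134 + 1.7858 + 0.3736 = 2.8728 ≈ 2.873

2.873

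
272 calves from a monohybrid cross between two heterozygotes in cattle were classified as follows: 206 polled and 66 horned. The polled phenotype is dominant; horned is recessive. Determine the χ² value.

For a monohybrid cross between heterozygotes with complete dominance, the expected phenotypic ratio is 3:1.
Expected counts for N = 272 under a 3:1 ratio (total parts = 4):
  polled: 272 × 3/4 = 204
  horned: 272 × 1/4 = 68
χ² = Σ (O − E)² / E
  polled: (206 − 204)² / 204 = 0.0196
  horned: (66 − 68)² / 68 = 0.0588
χ² = 0.0196 + 0.0588 = 0.0784 ≈ 0.078

0.078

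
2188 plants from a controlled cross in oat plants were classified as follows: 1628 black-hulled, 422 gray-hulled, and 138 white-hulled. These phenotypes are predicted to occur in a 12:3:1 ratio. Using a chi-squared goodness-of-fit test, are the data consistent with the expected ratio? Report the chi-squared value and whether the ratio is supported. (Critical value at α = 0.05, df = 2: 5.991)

0.451; consistent

Total ratio parts = 16. Expected numbers out of 2188:
  black-hulled: 2188 × 12/16 = 1641
  gray-hulled: 2188 × 3/16 = 410.25
  white-hulled: 2188 × 1/16 = 136.75
χ² = Σ (O − E)² / E
  black-hulled: (1628 − 1641)² / 1641 = 0.1030
  gray-hulled: (422 − 410.25)² / 410.25 = 0.3365
  white-hulled: (138 − 136.75)² / 136.75 = 0.0114
χ² = 0.1030 + 0.3365 + 0.0114 = 0.4509 ≈ 0.451
Degrees of freedom = 3 − 1 = 2; critical value at α = 0.05 is 5.991.
Since 0.451 < 5.991, we fail to reject the null hypothesis — the data are consistent with the 12:3:1 ratio.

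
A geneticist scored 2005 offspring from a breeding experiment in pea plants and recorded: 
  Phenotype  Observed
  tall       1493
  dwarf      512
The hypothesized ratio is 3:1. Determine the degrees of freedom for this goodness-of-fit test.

1

A goodness-of-fit test with 2 phenotype classes has df = 2 − 1 = 1.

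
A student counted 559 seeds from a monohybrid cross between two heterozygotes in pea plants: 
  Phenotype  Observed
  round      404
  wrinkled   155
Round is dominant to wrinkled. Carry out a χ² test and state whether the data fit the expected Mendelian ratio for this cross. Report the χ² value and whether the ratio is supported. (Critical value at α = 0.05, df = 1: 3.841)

2.219; consistent

For a monohybrid cross between heterozygotes with complete dominance, the expected phenotypic ratio is 3:1.
The 3:1 ratio has 4 parts, so with N = 559 the expected counts are:
  round: 559 × 3/4 = 419.25
  wrinkled: 559 × 1/4 = 139.75
χ² = Σ (O − E)² / E
  round: (404 − 419.25)² / 419.25 = 0.5547
  wrinkled: (155 − 139.75)² / 139.75 = 1.6641
χ² = 0.5547 + 1.6641 = 2.2188 ≈ 2.219
Degrees of freedom = 2 − 1 = 1; critical value at α = 0.05 is 3.841.
Since 2.219 < 3.841, we fail to reject the null hypothesis — the data are consistent with the 3:1 ratio.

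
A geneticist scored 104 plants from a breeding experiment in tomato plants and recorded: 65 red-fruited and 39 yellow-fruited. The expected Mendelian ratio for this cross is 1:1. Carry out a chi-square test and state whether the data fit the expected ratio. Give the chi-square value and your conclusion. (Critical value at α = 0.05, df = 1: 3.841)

6.500; not consistent

Total ratio parts = 2. Expected numbers out of 104:
  red-fruited: 104 × 1/2 = 52
  yellow-fruited: 104 × 1/2 = 52
χ² = Σ (O − E)² / E
  red-fruited: (65 − 52)² / 52 = 3.2500
  yellow-fruited: (39 − 52)² / 52 = 3.2500
χ² = 3.2500 + 3.2500 = 6.500
Degrees of freedom = 2 − 1 = 1; critical value at α = 0.05 is 3.841.
Since 6.500 > 3.841, we reject the null hypothesis — the data do not fit the 1:1 ratio.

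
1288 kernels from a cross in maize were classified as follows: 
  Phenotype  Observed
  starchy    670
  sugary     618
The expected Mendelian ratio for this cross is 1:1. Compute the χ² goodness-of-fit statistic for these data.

Expected counts for N = 1288 under a 1:1 ratio (total parts = 2):
  starchy: 1288 × 1/2 = 644
  sugary: 1288 × 1/2 = 644
χ² = Σ (O − E)² / E
  starchy: (670 − 644)² / 644 = 1.0497
  sugary: (618 − 644)² / 644 = 1.0497
χ² = 1.0497 + 1.0497 = 2.0994 ≈ 2.099

2.099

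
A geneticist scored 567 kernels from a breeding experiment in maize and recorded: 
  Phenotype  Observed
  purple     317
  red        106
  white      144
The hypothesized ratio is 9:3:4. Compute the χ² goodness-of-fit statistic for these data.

The 9:3:4 ratio has 16 parts, so with N = 567 the expected counts are:
  purple: 567 × 9/16 = 318.9375
  red: 567 × 3/16 = 106.3125
  white: 567 × 4/16 = 141.75
χ² = Σ (O − E)² / E
  purple: (317 − 318.9375)² / 318.9375 = 0.0118
  red: (106 − 106.3125)² / 106.3125 = 0.0009
  white: (144 − 141.75)² / 141.75 = 0.0357
χ² = 0.0118 + 0.0009 + 0.0357 = 0.0484 ≈ 0.048

0.048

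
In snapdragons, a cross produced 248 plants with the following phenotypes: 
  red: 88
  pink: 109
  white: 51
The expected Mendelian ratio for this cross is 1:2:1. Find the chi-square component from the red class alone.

10.903

Under the 1:2:1 hypothesis (Σ ratio = 4, N = 248):
  red: 248 × 1/4 = 62
  pink: 248 × 2/4 = 124
  white: 248 × 1/4 = 62
Contribution of red: (88 − 62)² / 62 = 10.9032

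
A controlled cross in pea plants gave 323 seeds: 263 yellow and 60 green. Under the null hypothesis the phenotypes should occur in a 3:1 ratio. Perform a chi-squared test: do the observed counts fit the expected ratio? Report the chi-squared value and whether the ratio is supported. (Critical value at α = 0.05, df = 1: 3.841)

7.109; not consistent

The 3:1 ratio has 4 parts, so with N = 323 the expected counts are:
  yellow: 323 × 3/4 = 242.25
  green: 323 × 1/4 = 80.75
χ² = Σ (O − E)² / E
  yellow: (263 − 242.25)² / 242.25 = 1.7773
  green: (60 − 80.75)² / 80.75 = 5.3320
χ² = 1.7773 + 5.3320 = 7.1093 ≈ 7.109
Degrees of freedom = 2 − 1 = 1; critical value at α = 0.05 is 3.841.
Since 7.109 > 3.841, we reject the null hypothesis — the data do not fit the 3:1 ratio.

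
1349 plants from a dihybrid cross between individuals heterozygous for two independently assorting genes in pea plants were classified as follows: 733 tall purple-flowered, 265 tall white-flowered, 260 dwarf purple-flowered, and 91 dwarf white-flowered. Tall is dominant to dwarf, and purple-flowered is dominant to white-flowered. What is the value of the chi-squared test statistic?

2.181

A dihybrid F₂ with independent assortment and complete dominance at both loci gives a 9:3:3:1 phenotypic ratio.
Under the 9:3:3:1 hypothesis (Σ ratio = 16, N = 1349):
  tall purple-flowered: 1349 × 9/16 = 758.8125
  tall white-flowered: 1349 × 3/16 = 252.9375
  dwarf purple-flowered: 1349 × 3/16 = 252.9375
  dwarf white-flowered: 1349 × 1/16 = 84.3125
χ² = Σ (O − E)² / E
  tall purple-flowered: (733 − 758.8125)² / 758.8125 = 0.8781
  tall white-flowered: (265 − 252.9375)² / 252.9375 = 0.5753
  dwarf purple-flowered: (260 − 252.9375)² / 252.9375 = 0.1972
  dwarf white-flowered: (91 − 84.3125)² / 84.3125 = 0.5304
χ² = 0.8781 + 0.5753 + 0.1972 + 0.5304 = 2.181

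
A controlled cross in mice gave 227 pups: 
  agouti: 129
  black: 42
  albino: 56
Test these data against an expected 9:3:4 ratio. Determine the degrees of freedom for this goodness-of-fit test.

A goodness-of-fit test with 3 phenotype classes has df = 3 − 1 = 2.

2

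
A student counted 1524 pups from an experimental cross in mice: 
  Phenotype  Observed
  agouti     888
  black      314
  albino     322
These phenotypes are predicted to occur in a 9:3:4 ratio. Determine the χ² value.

13.032

Expected counts for N = 1524 under a 9:3:4 ratio (total parts = 16):
  agouti: 1524 × 9/16 = 857.25
  black: 1524 × 3/16 = 285.75
  albino: 1524 × 4/16 = 381
χ² = Σ (O − E)² / E
  agouti: (888 − 857.25)² / 857.25 = 1.1030
  black: (314 − 285.75)² / 285.75 = 2.7929
  albino: (322 − 381)² / 381 = 9.1365
χ² = 1.1030 + 2.7929 + 9.1365 = 13.0324 ≈ 13.032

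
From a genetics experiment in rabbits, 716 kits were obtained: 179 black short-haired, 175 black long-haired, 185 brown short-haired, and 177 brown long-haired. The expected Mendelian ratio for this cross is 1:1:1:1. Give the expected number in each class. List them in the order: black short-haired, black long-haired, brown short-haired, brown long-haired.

Under the 1:1:1:1 hypothesis (Σ ratio = 4, N = 716):
  black short-haired: 716 × 1/4 = 179
  black long-haired: 716 × 1/4 = 179
  brown short-haired: 716 × 1/4 = 179
  brown long-haired: 716 × 1/4 = 179

179, 179, 179, 179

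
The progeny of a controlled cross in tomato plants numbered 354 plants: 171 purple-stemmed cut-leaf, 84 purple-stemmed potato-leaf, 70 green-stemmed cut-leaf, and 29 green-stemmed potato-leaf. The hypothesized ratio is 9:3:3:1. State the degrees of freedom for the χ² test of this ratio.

A goodness-of-fit test with 4 phenotype classes has df = 4 − 1 = 3.

3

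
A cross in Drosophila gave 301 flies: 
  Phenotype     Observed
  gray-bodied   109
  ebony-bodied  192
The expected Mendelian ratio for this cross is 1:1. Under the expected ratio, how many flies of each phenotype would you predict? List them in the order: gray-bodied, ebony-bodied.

The 1:1 ratio has 2 parts, so with N = 301 the expected counts are:
  gray-bodied: 301 × 1/2 = 150.5
  ebony-bodied: 301 × 1/2 = 150.5

150.5, 150.5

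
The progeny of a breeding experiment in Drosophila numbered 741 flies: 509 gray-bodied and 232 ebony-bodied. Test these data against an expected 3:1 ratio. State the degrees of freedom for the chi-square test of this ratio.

1

A goodness-of-fit test with 2 phenotype classes has df = 2 − 1 = 1.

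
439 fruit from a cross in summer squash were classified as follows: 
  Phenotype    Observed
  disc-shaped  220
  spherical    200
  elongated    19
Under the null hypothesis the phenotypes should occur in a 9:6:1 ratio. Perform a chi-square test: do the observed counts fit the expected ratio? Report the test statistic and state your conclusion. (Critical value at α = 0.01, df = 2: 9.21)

13.135; not consistent

Expected counts for N = 439 under a 9:6:1 ratio (total parts = 16):
  disc-shaped: 439 × 9/16 = 246.9375
  spherical: 439 × 6/16 = 164.625
  elongated: 439 × 1/16 = 27.4375
χ² = Σ (O − E)² / E
  disc-shaped: (220 − 246.9375)² / 246.9375 = 2.9385
  spherical: (200 − 164.625)² / 164.625 = 7.6015
  elongated: (19 − 27.4375)² / 27.4375 = 2.5947
χ² = 2.9385 + 7.6015 + 2.5947 = 13.1347 ≈ 13.135
Degrees of freedom = 3 − 1 = 2; critical value at α = 0.01 is 9.21.
Since 13.135 > 9.21, we reject the null hypothesis — the data do not fit the 9:6:1 ratio.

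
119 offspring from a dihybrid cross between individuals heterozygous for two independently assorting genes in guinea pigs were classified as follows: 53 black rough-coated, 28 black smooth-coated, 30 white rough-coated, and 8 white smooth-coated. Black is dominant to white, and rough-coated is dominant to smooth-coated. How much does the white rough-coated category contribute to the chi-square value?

2.649

A dihybrid F₂ with independent assortment and complete dominance at both loci gives a 9:3:3:1 phenotypic ratio.
Under the 9:3:3:1 hypothesis (Σ ratio = 16, N = 119):
  black rough-coated: 119 × 9/16 = 66.9375
  black smooth-coated: 119 × 3/16 = 22.3125
  white rough-coated: 119 × 3/16 = 22.3125
  white smooth-coated: 119 × 1/16 = 7.4375
Contribution of white rough-coated: (30 − 22.3125)² / 22.3125 = 2.6486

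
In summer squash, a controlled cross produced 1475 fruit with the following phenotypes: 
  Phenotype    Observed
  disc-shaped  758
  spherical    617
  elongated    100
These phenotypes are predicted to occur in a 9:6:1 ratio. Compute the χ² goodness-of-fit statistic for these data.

14.232

Expected counts for N = 1475 under a 9:6:1 ratio (total parts = 16):
  disc-shaped: 1475 × 9/16 = 829.6875
  spherical: 1475 × 6/16 = 553.125
  elongated: 1475 × 1/16 = 92.1875
χ² = Σ (O − E)² / E
  disc-shaped: (758 − 829.6875)² / 829.6875 = 6.1940
  spherical: (617 − 553.125)² / 553.125 = 7.3763
  elongated: (100 − 92.1875)² / 92.1875 = 0.6621
χ² = 6.1940 + 7.3763 + 0.6621 = 14.2324 ≈ 14.232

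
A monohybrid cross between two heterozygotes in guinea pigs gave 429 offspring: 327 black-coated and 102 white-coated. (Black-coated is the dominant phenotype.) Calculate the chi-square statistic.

For a monohybrid cross between heterozygotes with complete dominance, the expected phenotypic ratio is 3:1.
Under the 3:1 hypothesis (Σ ratio = 4, N = 429):
  black-coated: 429 × 3/4 = 321.75
  white-coated: 429 × 1/4 = 107.25
χ² = Σ (O − E)² / E
  black-coated: (327 − 321.75)² / 321.75 = 0.0857
  white-coated: (102 − 107.25)² / 107.25 = 0.2570
χ² = 0.0857 + 0.2570 = 0.3427 ≈ 0.343

0.343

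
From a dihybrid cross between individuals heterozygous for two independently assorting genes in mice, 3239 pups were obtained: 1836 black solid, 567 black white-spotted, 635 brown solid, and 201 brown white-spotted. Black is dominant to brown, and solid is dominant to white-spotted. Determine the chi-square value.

A dihybrid F₂ with independent assortment and complete dominance at both loci gives a 9:3:3:1 phenotypic ratio.
Total ratio parts = 16. Expected numbers out of 3239:
  black solid: 3239 × 9/16 = 1821.9375
  black white-spotted: 3239 × 3/16 = 607.3125
  brown solid: 3239 × 3/16 = 607.3125
  brown white-spotted: 3239 × 1/16 = 202.4375
χ² = Σ (O − E)² / E
  black solid: (1836 − 1821.9375)² / 1821.9375 = 0.1085
  black white-spotted: (567 − 607.3125)² / 607.3125 = 2.6759
  brown solid: (635 − 607.3125)² / 607.3125 = 1.2623
  brown white-spotted: (201 − 202.4375)² / 202.4375 = 0.0102
χ² = 0.1085 + 2.6759 + 1.2623 + 0.0102 = 4.0569 ≈ 4.057

4.057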